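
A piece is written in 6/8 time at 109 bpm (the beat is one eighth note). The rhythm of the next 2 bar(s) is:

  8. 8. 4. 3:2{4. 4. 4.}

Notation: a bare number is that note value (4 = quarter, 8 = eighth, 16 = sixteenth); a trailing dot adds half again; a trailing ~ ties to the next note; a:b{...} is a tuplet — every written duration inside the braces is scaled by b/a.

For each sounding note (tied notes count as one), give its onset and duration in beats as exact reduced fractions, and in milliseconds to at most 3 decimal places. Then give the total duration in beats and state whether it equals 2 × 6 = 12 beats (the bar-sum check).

1) 0.0ms=0b +825.688ms=3/2b
2) 825.688ms=3/2b +825.688ms=3/2b
3) 1651.376ms=3b +1651.376ms=3b
4) 3302.752ms=6b +1100.917ms=2b
5) 4403.67ms=8b +1100.917ms=2b
6) 5504.587ms=10b +1100.917ms=2b
Σ=12b of 12 (109bpm 6/8) — PASS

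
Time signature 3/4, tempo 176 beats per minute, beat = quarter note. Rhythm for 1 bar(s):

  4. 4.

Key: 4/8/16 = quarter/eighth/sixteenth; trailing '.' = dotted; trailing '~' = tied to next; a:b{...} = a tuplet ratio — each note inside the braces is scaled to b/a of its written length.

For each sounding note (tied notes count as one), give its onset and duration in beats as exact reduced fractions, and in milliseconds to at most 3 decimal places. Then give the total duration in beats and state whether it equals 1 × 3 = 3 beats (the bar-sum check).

1) 0.0ms=0b +511.364ms=3/2b
2) 511.364ms=3/2b +511.364ms=3/2b
Σ=3b of 3 (176bpm 3/4) — PASS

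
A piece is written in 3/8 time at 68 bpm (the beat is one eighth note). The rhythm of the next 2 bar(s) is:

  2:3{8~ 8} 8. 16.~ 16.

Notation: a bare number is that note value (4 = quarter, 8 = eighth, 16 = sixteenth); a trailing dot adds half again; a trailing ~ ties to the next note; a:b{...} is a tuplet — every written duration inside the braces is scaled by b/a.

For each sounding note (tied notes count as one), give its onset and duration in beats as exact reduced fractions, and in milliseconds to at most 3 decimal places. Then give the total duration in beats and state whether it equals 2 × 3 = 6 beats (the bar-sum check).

1) 0.0ms=0b +2647.059ms=3b
2) 2647.059ms=3b +1323.529ms=3/2b
3) 3970.588ms=9/2b +1323.529ms=3/2b
Σ=6b of 6 (68bpm 3/8) — PASS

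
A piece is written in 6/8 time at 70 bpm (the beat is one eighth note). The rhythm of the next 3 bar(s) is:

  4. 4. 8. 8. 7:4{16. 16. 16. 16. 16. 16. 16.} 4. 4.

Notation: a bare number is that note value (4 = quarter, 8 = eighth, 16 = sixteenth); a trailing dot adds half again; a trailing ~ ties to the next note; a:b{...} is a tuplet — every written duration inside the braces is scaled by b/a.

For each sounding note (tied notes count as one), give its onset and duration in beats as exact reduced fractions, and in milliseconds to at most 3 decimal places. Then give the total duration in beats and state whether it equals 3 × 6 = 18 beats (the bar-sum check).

1) 0.0ms=0b +2571.429ms=3b
2) 2571.429ms=3b +2571.429ms=3b
3) 5142.857ms=6b +1285.714ms=3/2b
4) 6428.571ms=15/2b +1285.714ms=3/2b
5) 7714.286ms=9b +367.347ms=3/7b
6) 8081.633ms=66/7b +367.347ms=3/7b
7) 8448.98ms=69/7b +367.347ms=3/7b
8) 8816.327ms=72/7b +367.347ms=3/7b
9) 9183.673ms=75/7b +367.347ms=3/7b
10) 9551.02ms=78/7b +367.347ms=3/7b
11) 9918.367ms=81/7b +367.347ms=3/7b
12) 10285.714ms=12b +2571.429ms=3b
13) 12857.143ms=15b +2571.429ms=3b
Σ=18b of 18 (70bpm 6/8) — PASS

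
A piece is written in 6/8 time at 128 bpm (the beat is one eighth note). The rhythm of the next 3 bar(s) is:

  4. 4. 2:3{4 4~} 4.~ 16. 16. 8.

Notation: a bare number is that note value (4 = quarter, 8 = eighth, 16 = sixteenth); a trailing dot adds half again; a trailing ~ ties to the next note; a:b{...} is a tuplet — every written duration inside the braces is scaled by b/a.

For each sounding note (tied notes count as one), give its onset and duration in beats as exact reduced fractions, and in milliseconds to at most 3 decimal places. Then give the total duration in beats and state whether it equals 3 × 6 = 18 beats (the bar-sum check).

1) 0.0ms=0b +1406.25ms=3b
2) 1406.25ms=3b +1406.25ms=3b
3) 2812.5ms=6b +1406.25ms=3b
4) 4218.75ms=9b +3164.062ms=27/4b
5) 7382.812ms=63/4b +351.562ms=3/4b
6) 7734.375ms=33/2b +703.125ms=3/2b
Σ=18b of 18 (128bpm 6/8) — PASS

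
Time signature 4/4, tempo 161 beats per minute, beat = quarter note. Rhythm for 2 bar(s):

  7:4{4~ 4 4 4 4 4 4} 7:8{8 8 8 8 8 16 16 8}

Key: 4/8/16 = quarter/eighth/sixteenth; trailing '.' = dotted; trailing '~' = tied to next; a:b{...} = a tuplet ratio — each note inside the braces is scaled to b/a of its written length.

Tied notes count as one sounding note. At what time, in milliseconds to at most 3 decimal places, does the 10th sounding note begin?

1. 0.0ms @ 0 + 425.909ms (8/7)
2. 425.909ms @ 8/7 + 212.955ms (4/7)
3. 638.864ms @ 12/7 + 212.955ms (4/7)
4. 851.819ms @ 16/7 + 212.955ms (4/7)
5. 1064.774ms @ 20/7 + 212.955ms (4/7)
6. 1277.728ms @ 24/7 + 212.955ms (4/7)
7. 1490.683ms @ 4 + 212.955ms (4/7)
8. 1703.638ms @ 32/7 + 212.955ms (4/7)
9. 1916.593ms @ 36/7 + 212.955ms (4/7)
10. 2129.547ms @ 40/7 + 212.955ms (4/7)
11. 2342.502ms @ 44/7 + 212.955ms (4/7)
12. 2555.457ms @ 48/7 + 106.477ms (2/7)
13. 2661.934ms @ 50/7 + 106.477ms (2/7)
14. 2768.412ms @ 52/7 + 212.955ms (4/7)

note 10 onset = 40/7b = 2129.547ms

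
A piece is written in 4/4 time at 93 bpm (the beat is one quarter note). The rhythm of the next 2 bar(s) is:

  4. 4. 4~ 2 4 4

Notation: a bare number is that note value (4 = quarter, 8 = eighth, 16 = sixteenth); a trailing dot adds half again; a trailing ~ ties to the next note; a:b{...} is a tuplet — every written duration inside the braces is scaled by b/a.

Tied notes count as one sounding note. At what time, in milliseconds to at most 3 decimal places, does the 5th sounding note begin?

1. 0.0ms @ 0 + 967.742ms (3/2)
2. 967.742ms @ 3/2 + 967.742ms (3/2)
3. 1935.484ms @ 3 + 1935.484ms (3)
4. 3870.968ms @ 6 + 645.161ms (1)
5. 4516.129ms @ 7 + 645.161ms (1)

note 5 onset = 7b = 4516.129ms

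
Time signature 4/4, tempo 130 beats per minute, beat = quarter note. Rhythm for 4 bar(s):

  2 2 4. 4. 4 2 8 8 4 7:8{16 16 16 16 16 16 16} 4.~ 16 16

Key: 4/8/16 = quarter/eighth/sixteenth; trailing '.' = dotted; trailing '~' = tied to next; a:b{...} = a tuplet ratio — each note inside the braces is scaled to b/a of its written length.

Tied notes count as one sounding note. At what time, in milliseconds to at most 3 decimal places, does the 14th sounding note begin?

1. 0.0ms @ 0 + 923.077ms (2)
2. 923.077ms @ 2 + 923.077ms (2)
3. 1846.154ms @ 4 + 692.308ms (3/2)
4. 2538.462ms @ 11/2 + 692.308ms (3/2)
5. 3230.769ms @ 7 + 461.538ms (1)
6. 3692.308ms @ 8 + 923.077ms (2)
7. 4615.385ms @ 10 + 230.769ms (1/2)
8. 4846.154ms @ 21/2 + 230.769ms (1/2)
9. 5076.923ms @ 11 + 461.538ms (1)
10. 5538.462ms @ 12 + 131.868ms (2/7)
11. 5670.33ms @ 86/7 + 131.868ms (2/7)
12. 5802.198ms @ 88/7 + 131.868ms (2/7)
13. 5934.066ms @ 90/7 + 131.868ms (2/7)
14. 6065.934ms @ 92/7 + 131.868ms (2/7)
15. 6197.802ms @ 94/7 + 131.868ms (2/7)
16. 6329.67ms @ 96/7 + 131.868ms (2/7)
17. 6461.538ms @ 14 + 807.692ms (7/4)
18. 7269.231ms @ 63/4 + 115.385ms (1/4)

note 14 onset = 92/7b = 6065.934ms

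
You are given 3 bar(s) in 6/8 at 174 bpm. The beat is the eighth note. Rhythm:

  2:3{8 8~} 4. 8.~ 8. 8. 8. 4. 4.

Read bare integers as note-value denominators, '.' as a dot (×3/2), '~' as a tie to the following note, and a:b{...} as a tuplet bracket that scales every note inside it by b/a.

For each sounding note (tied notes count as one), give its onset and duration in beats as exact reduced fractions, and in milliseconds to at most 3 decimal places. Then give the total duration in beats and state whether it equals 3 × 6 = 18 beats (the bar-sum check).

1) 0.0ms=0b +517.241ms=3/2b
2) 517.241ms=3/2b +1551.724ms=9/2b
3) 2068.966ms=6b +1034.483ms=3b
4) 3103.448ms=9b +517.241ms=3/2b
5) 3620.69ms=21/2b +517.241ms=3/2b
6) 4137.931ms=12b +1034.483ms=3b
7) 5172.414ms=15b +1034.483ms=3b
Σ=18b of 18 (174bpm 6/8) — PASS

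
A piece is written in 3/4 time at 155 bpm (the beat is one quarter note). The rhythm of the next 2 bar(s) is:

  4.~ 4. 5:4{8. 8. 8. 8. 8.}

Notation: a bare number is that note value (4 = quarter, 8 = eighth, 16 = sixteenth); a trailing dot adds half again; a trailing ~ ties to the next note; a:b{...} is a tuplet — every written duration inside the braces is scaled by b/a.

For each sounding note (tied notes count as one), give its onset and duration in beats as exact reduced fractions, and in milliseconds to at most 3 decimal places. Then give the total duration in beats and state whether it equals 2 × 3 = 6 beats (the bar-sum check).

1) 0.0ms=0b +1161.29ms=3b
2) 1161.29ms=3b +232.258ms=3/5b
3) 1393.548ms=18/5b +232.258ms=3/5b
4) 1625.806ms=21/5b +232.258ms=3/5b
5) 1858.065ms=24/5b +232.258ms=3/5b
6) 2090.323ms=27/5b +232.258ms=3/5b
Σ=6b of 6 (155bpm 3/4) — PASS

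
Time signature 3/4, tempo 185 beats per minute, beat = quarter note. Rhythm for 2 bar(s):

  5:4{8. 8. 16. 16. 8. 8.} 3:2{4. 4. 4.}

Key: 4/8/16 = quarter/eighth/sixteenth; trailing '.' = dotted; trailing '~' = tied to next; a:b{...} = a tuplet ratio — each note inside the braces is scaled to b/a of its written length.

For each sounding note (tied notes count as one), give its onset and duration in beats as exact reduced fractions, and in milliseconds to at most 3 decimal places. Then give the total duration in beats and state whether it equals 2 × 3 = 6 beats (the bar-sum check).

1) 0.0ms=0b +194.595ms=3/5b
2) 194.595ms=3/5b +194.595ms=3/5b
3) 389.189ms=6/5b +97.297ms=3/10b
4) 486.486ms=3/2b +97.297ms=3/10b
5) 583.784ms=9/5b +194.595ms=3/5b
6) 778.378ms=12/5b +194.595ms=3/5b
7) 972.973ms=3b +324.324ms=1b
8) 1297.297ms=4b +324.324ms=1b
9) 1621.622ms=5b +324.324ms=1b
Σ=6b of 6 (185bpm 3/4) — PASS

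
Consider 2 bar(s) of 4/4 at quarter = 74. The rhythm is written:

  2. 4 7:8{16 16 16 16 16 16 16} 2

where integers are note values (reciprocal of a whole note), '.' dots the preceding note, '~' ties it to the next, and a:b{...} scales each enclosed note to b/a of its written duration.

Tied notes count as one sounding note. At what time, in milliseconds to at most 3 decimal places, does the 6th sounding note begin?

1. 0.0ms @ 0 + 2432.432ms (3)
2. 2432.432ms @ 3 + 810.811ms (1)
3. 3243.243ms @ 4 + 231.66ms (2/7)
4. 3474.903ms @ 30/7 + 231.66ms (2/7)
5. 3706.564ms @ 32/7 + 231.66ms (2/7)
6. 3938.224ms @ 34/7 + 231.66ms (2/7)
7. 4169.884ms @ 36/7 + 231.66ms (2/7)
8. 4401.544ms @ 38/7 + 231.66ms (2/7)
9. 4633.205ms @ 40/7 + 231.66ms (2/7)
10. 4864.865ms @ 6 + 1621.622ms (2)

note 6 onset = 34/7b = 3938.224ms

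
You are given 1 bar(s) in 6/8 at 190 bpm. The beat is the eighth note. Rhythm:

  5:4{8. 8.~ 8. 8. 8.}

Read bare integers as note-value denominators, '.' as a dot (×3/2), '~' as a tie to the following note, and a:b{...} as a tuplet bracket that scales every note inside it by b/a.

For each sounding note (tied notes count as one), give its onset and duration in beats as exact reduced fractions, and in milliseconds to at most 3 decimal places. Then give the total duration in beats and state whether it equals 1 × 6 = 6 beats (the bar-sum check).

1) 0.0ms=0b +378.947ms=6/5b
2) 378.947ms=6/5b +757.895ms=12/5b
3) 1136.842ms=18/5b +378.947ms=6/5b
4) 1515.789ms=24/5b +378.947ms=6/5b
Σ=6b of 6 (190bpm 6/8) — PASS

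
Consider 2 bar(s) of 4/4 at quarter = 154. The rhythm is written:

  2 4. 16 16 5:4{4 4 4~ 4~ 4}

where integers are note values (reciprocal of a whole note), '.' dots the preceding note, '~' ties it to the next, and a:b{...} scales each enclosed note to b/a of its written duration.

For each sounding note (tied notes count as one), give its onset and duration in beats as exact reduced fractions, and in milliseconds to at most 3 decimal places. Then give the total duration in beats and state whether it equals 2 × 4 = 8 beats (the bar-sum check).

1) 0.0ms=0b +779.221ms=2b
2) 779.221ms=2b +584.416ms=3/2b
3) 1363.636ms=7/2b +97.403ms=1/4b
4) 1461.039ms=15/4b +97.403ms=1/4b
5) 1558.442ms=4b +311.688ms=4/5b
6) 1870.13ms=24/5b +311.688ms=4/5b
7) 2181.818ms=28/5b +935.065ms=12/5b
Σ=8b of 8 (154bpm 4/4) — PASS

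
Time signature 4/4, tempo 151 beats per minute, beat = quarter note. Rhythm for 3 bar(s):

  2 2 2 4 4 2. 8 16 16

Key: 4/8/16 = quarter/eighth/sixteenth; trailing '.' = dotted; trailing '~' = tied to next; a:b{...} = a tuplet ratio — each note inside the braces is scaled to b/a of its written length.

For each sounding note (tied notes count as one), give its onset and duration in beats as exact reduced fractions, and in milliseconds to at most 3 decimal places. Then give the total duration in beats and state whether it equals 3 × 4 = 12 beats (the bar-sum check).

1) 0.0ms=0b +794.702ms=2b
2) 794.702ms=2b +794.702ms=2b
3) 1589.404ms=4b +794.702ms=2b
4) 2384.106ms=6b +397.351ms=1b
5) 2781.457ms=7b +397.351ms=1b
6) 3178.808ms=8b +1192.053ms=3b
7) 4370.861ms=11b +198.675ms=1/2b
8) 4569.536ms=23/2b +99.338ms=1/4b
9) 4668.874ms=47/4b +99.338ms=1/4b
Σ=12b of 12 (151bpm 4/4) — PASS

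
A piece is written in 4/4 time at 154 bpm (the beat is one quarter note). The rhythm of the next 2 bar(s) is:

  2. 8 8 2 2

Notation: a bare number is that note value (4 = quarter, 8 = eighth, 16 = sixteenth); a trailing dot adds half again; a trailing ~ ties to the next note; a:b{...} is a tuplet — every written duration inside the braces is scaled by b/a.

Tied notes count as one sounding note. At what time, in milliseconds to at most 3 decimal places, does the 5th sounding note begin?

note 5 onset = 6b = 2337.662ms

1. 0.0ms @ 0 + 1168.831ms (3)
2. 1168.831ms @ 3 + 194.805ms (1/2)
3. 1363.636ms @ 7/2 + 194.805ms (1/2)
4. 1558.442ms @ 4 + 779.221ms (2)
5. 2337.662ms @ 6 + 779.221ms (2)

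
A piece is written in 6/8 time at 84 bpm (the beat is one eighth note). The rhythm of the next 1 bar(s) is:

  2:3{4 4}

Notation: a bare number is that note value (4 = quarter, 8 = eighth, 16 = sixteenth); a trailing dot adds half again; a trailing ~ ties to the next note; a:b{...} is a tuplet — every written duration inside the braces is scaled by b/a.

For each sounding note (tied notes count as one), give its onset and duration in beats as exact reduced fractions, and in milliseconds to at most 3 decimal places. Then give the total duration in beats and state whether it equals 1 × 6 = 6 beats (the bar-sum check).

1) 0.0ms=0b +2142.857ms=3b
2) 2142.857ms=3b +2142.857ms=3b
Σ=6b of 6 (84bpm 6/8) — PASS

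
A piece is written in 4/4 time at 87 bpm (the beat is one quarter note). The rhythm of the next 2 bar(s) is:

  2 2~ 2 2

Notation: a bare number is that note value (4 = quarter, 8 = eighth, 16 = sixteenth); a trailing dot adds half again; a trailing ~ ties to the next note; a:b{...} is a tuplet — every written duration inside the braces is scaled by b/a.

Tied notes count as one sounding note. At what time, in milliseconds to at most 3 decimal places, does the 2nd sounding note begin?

note 2 onset = 2b = 1379.31ms

1. 0.0ms @ 0 + 1379.31ms (2)
2. 1379.31ms @ 2 + 2758.621ms (4)
3. 4137.931ms @ 6 + 1379.31ms (2)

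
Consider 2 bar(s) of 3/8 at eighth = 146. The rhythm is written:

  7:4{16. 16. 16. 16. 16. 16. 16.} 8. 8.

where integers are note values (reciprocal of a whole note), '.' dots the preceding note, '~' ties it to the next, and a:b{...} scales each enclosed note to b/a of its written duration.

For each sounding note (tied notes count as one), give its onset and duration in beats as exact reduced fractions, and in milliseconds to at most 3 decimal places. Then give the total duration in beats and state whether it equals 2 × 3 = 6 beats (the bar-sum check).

1) 0.0ms=0b +176.125ms=3/7b
2) 176.125ms=3/7b +176.125ms=3/7b
3) 352.25ms=6/7b +176.125ms=3/7b
4) 528.376ms=9/7b +176.125ms=3/7b
5) 704.501ms=12/7b +176.125ms=3/7b
6) 880.626ms=15/7b +176.125ms=3/7b
7) 1056.751ms=18/7b +176.125ms=3/7b
8) 1232.877ms=3b +616.438ms=3/2b
9) 1849.315ms=9/2b +616.438ms=3/2b
Σ=6b of 6 (146bpm 3/8) — PASS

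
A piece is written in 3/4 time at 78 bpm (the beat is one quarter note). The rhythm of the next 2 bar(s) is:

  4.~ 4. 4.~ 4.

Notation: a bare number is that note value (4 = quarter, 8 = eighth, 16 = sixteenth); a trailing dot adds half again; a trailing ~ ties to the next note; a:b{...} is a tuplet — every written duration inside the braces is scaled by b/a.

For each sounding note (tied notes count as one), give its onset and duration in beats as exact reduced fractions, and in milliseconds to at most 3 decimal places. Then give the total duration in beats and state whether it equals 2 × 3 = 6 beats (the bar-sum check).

1) 0.0ms=0b +2307.692ms=3b
2) 2307.692ms=3b +2307.692ms=3b
Σ=6b of 6 (78bpm 3/4) — PASS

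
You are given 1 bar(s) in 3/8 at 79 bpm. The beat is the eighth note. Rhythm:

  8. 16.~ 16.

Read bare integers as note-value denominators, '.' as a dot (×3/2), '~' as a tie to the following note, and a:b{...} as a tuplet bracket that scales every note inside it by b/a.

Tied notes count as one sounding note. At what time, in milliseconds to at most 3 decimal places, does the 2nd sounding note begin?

note 2 onset = 3/2b = 1139.241ms

1. 0.0ms @ 0 + 1139.241ms (3/2)
2. 1139.241ms @ 3/2 + 1139.241ms (3/2)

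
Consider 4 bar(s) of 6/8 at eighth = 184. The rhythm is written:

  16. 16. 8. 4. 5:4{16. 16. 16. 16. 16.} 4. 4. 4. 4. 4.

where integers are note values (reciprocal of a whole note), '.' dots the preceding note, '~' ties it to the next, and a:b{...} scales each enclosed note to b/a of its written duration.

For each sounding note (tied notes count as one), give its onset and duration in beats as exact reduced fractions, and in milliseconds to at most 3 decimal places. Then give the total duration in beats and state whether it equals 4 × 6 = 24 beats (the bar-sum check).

1) 0.0ms=0b +244.565ms=3/4b
2) 244.565ms=3/4b +244.565ms=3/4b
3) 489.13ms=3/2b +489.13ms=3/2b
4) 978.261ms=3b +978.261ms=3b
5) 1956.522ms=6b +195.652ms=3/5b
6) 2152.174ms=33/5b +195.652ms=3/5b
7) 2347.826ms=36/5b +195.652ms=3/5b
8) 2543.478ms=39/5b +195.652ms=3/5b
9) 2739.13ms=42/5b +195.652ms=3/5b
10) 2934.783ms=9b +978.261ms=3b
11) 3913.043ms=12b +978.261ms=3b
12) 4891.304ms=15b +978.261ms=3b
13) 5869.565ms=18b +978.261ms=3b
14) 6847.826ms=21b +978.261ms=3b
Σ=24b of 24 (184bpm 6/8) — PASS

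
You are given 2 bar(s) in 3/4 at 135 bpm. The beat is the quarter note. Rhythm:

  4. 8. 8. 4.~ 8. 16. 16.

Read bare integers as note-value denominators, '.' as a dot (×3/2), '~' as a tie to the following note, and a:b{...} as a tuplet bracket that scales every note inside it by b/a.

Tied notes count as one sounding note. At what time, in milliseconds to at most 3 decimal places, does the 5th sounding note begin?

1. 0.0ms @ 0 + 666.667ms (3/2)
2. 666.667ms @ 3/2 + 333.333ms (3/4)
3. 1000.0ms @ 9/4 + 333.333ms (3/4)
4. 1333.333ms @ 3 + 1000.0ms (9/4)
5. 2333.333ms @ 21/4 + 166.667ms (3/8)
6. 2500.0ms @ 45/8 + 166.667ms (3/8)

note 5 onset = 21/4b = 2333.333ms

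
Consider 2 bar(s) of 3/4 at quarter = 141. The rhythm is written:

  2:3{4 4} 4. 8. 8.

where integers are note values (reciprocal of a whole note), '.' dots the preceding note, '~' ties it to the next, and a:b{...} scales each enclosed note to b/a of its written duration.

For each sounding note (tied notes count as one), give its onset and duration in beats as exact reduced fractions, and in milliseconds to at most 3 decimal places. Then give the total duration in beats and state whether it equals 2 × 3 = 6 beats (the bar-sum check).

1) 0.0ms=0b +638.298ms=3/2b
2) 638.298ms=3/2b +638.298ms=3/2b
3) 1276.596ms=3b +638.298ms=3/2b
4) 1914.894ms=9/2b +319.149ms=3/4b
5) 2234.043ms=21/4b +319.149ms=3/4b
Σ=6b of 6 (141bpm 3/4) — PASS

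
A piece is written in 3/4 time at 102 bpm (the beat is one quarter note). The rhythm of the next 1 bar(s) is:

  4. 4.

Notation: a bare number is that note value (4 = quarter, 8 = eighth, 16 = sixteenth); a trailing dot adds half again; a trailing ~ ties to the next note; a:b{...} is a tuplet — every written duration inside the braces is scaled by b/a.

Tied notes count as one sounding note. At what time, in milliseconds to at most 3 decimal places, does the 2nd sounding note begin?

note 2 onset = 3/2b = 882.353ms

1. 0.0ms @ 0 + 882.353ms (3/2)
2. 882.353ms @ 3/2 + 882.353ms (3/2)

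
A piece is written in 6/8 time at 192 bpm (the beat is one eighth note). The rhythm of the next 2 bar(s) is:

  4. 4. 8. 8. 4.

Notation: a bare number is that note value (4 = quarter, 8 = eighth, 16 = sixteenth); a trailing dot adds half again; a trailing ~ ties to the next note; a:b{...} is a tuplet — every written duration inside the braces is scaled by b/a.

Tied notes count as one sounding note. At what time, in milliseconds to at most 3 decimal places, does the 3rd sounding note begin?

1. 0.0ms @ 0 + 937.5ms (3)
2. 937.5ms @ 3 + 937.5ms (3)
3. 1875.0ms @ 6 + 468.75ms (3/2)
4. 2343.75ms @ 15/2 + 468.75ms (3/2)
5. 2812.5ms @ 9 + 937.5ms (3)

note 3 onset = 6b = 1875.0ms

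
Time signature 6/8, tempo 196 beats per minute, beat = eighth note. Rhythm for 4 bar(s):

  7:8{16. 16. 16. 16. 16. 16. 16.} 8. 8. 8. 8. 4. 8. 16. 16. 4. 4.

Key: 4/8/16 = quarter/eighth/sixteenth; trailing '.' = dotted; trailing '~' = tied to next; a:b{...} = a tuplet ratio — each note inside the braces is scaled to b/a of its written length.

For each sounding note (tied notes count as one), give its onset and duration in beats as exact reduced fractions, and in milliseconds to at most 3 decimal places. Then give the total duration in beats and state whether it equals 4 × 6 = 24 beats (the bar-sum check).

1) 0.0ms=0b +262.391ms=6/7b
2) 262.391ms=6/7b +262.391ms=6/7b
3) 524.781ms=12/7b +262.391ms=6/7b
4) 787.172ms=18/7b +262.391ms=6/7b
5) 1049.563ms=24/7b +262.391ms=6/7b
6) 1311.953ms=30/7b +262.391ms=6/7b
7) 1574.344ms=36/7b +262.391ms=6/7b
8) 1836.735ms=6b +459.184ms=3/2b
9) 2295.918ms=15/2b +459.184ms=3/2b
10) 2755.102ms=9b +459.184ms=3/2b
11) 3214.286ms=21/2b +459.184ms=3/2b
12) 3673.469ms=12b +918.367ms=3b
13) 4591.837ms=15b +459.184ms=3/2b
14) 5051.02ms=33/2b +229.592ms=3/4b
15) 5280.612ms=69/4b +229.592ms=3/4b
16) 5510.204ms=18b +918.367ms=3b
17) 6428.571ms=21b +918.367ms=3b
Σ=24b of 24 (196bpm 6/8) — PASS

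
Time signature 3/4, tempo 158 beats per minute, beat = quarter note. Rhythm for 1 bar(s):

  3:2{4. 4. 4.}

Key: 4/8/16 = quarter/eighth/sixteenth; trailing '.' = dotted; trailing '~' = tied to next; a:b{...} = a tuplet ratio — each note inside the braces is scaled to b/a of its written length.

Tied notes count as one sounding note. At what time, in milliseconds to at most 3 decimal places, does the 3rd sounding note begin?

1. 0.0ms @ 0 + 379.747ms (1)
2. 379.747ms @ 1 + 379.747ms (1)
3. 759.494ms @ 2 + 379.747ms (1)

note 3 onset = 2b = 759.494ms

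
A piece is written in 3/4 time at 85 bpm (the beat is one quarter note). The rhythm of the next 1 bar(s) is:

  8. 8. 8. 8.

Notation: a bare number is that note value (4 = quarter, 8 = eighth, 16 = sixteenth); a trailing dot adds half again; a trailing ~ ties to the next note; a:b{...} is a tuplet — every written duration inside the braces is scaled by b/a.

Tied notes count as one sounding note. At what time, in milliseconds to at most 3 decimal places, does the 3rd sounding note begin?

1. 0.0ms @ 0 + 529.412ms (3/4)
2. 529.412ms @ 3/4 + 529.412ms (3/4)
3. 1058.824ms @ 3/2 + 529.412ms (3/4)
4. 1588.235ms @ 9/4 + 529.412ms (3/4)

note 3 onset = 3/2b = 1058.824ms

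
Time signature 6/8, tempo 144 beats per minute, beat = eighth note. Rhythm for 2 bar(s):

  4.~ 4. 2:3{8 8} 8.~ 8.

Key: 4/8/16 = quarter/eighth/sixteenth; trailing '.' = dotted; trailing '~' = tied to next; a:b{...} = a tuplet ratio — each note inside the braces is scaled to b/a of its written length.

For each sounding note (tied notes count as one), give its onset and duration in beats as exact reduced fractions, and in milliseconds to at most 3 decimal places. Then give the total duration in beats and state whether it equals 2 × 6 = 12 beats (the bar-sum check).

1) 0.0ms=0b +2500.0ms=6b
2) 2500.0ms=6b +625.0ms=3/2b
3) 3125.0ms=15/2b +625.0ms=3/2b
4) 3750.0ms=9b +1250.0ms=3b
Σ=12b of 12 (144bpm 6/8) — PASS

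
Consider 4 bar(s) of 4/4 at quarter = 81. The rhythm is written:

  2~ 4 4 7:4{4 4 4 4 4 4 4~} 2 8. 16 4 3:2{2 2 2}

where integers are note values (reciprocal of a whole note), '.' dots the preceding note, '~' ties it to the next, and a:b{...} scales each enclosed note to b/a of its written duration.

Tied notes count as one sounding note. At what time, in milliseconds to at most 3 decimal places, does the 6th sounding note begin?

1. 0.0ms @ 0 + 2222.222ms (3)
2. 2222.222ms @ 3 + 740.741ms (1)
3. 2962.963ms @ 4 + 423.28ms (4/7)
4. 3386.243ms @ 32/7 + 423.28ms (4/7)
5. 3809.524ms @ 36/7 + 423.28ms (4/7)
6. 4232.804ms @ 40/7 + 423.28ms (4/7)
7. 4656.085ms @ 44/7 + 423.28ms (4/7)
8. 5079.365ms @ 48/7 + 423.28ms (4/7)
9. 5502.646ms @ 52/7 + 1904.762ms (18/7)
10. 7407.407ms @ 10 + 555.556ms (3/4)
11. 7962.963ms @ 43/4 + 185.185ms (1/4)
12. 8148.148ms @ 11 + 740.741ms (1)
13. 8888.889ms @ 12 + 987.654ms (4/3)
14. 9876.543ms @ 40/3 + 987.654ms (4/3)
15. 10864.198ms @ 44/3 + 987.654ms (4/3)

note 6 onset = 40/7b = 4232.804ms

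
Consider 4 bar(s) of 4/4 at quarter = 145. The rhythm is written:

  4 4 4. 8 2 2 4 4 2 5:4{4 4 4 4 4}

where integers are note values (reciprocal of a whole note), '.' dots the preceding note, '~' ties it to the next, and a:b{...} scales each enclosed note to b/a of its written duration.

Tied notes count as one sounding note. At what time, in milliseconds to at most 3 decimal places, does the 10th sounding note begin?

1. 0.0ms @ 0 + 413.793ms (1)
2. 413.793ms @ 1 + 413.793ms (1)
3. 827.586ms @ 2 + 620.69ms (3/2)
4. 1448.276ms @ 7/2 + 206.897ms (1/2)
5. 1655.172ms @ 4 + 827.586ms (2)
6. 2482.759ms @ 6 + 827.586ms (2)
7. 3310.345ms @ 8 + 413.793ms (1)
8. 3724.138ms @ 9 + 413.793ms (1)
9. 4137.931ms @ 10 + 827.586ms (2)
10. 4965.517ms @ 12 + 331.034ms (4/5)
11. 5296.552ms @ 64/5 + 331.034ms (4/5)
12. 5627.586ms @ 68/5 + 331.034ms (4/5)
13. 5958.621ms @ 72/5 + 331.034ms (4/5)
14. 6289.655ms @ 76/5 + 331.034ms (4/5)

note 10 onset = 12b = 4965.517ms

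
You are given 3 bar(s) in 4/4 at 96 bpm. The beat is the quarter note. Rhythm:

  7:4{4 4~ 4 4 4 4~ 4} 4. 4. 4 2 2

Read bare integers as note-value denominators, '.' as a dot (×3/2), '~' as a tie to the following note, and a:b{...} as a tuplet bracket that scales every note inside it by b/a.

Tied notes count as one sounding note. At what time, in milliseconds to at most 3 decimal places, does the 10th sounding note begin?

note 10 onset = 10b = 6250.0ms

1. 0.0ms @ 0 + 357.143ms (4/7)
2. 357.143ms @ 4/7 + 714.286ms (8/7)
3. 1071.429ms @ 12/7 + 357.143ms (4/7)
4. 1428.571ms @ 16/7 + 357.143ms (4/7)
5. 1785.714ms @ 20/7 + 714.286ms (8/7)
6. 2500.0ms @ 4 + 937.5ms (3/2)
7. 3437.5ms @ 11/2 + 937.5ms (3/2)
8. 4375.0ms @ 7 + 625.0ms (1)
9. 5000.0ms @ 8 + 1250.0ms (2)
10. 6250.0ms @ 10 + 1250.0ms (2)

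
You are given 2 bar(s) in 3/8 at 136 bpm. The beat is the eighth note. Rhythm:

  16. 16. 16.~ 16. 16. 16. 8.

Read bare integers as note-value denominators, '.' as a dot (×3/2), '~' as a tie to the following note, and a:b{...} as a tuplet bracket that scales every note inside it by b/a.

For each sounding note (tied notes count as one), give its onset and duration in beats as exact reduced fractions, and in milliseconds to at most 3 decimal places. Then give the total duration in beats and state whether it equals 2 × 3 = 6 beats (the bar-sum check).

1) 0.0ms=0b +330.882ms=3/4b
2) 330.882ms=3/4b +330.882ms=3/4b
3) 661.765ms=3/2b +661.765ms=3/2b
4) 1323.529ms=3b +330.882ms=3/4b
5) 1654.412ms=15/4b +330.882ms=3/4b
6) 1985.294ms=9/2b +661.765ms=3/2b
Σ=6b of 6 (136bpm 3/8) — PASS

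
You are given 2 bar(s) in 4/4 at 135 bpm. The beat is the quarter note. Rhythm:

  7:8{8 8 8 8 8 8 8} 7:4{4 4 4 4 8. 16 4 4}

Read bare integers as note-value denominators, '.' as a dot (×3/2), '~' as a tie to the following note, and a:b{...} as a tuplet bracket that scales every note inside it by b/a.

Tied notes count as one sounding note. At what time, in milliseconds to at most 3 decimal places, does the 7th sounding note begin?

1. 0.0ms @ 0 + 253.968ms (4/7)
2. 253.968ms @ 4/7 + 253.968ms (4/7)
3. 507.937ms @ 8/7 + 253.968ms (4/7)
4. 761.905ms @ 12/7 + 253.968ms (4/7)
5. 1015.873ms @ 16/7 + 253.968ms (4/7)
6. 1269.841ms @ 20/7 + 253.968ms (4/7)
7. 1523.81ms @ 24/7 + 253.968ms (4/7)
8. 1777.778ms @ 4 + 253.968ms (4/7)
9. 2031.746ms @ 32/7 + 253.968ms (4/7)
10. 2285.714ms @ 36/7 + 253.968ms (4/7)
11. 2539.683ms @ 40/7 + 253.968ms (4/7)
12. 2793.651ms @ 44/7 + 190.476ms (3/7)
13. 2984.127ms @ 47/7 + 63.492ms (1/7)
14. 3047.619ms @ 48/7 + 253.968ms (4/7)
15. 3301.587ms @ 52/7 + 253.968ms (4/7)

note 7 onset = 24/7b = 1523.81ms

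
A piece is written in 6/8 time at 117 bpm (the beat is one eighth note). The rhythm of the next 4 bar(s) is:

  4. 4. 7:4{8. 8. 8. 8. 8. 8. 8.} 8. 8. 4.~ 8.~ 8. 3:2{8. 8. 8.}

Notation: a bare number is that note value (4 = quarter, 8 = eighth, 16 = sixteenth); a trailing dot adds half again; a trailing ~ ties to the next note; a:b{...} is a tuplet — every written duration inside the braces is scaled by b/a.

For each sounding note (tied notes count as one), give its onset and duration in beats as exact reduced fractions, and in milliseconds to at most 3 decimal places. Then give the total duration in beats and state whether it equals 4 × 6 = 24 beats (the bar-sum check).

1) 0.0ms=0b +1538.462ms=3b
2) 1538.462ms=3b +1538.462ms=3b
3) 3076.923ms=6b +439.56ms=6/7b
4) 3516.484ms=48/7b +439.56ms=6/7b
5) 3956.044ms=54/7b +439.56ms=6/7b
6) 4395.604ms=60/7b +439.56ms=6/7b
7) 4835.165ms=66/7b +439.56ms=6/7b
8) 5274.725ms=72/7b +439.56ms=6/7b
9) 5714.286ms=78/7b +439.56ms=6/7b
10) 6153.846ms=12b +769.231ms=3/2b
11) 6923.077ms=27/2b +769.231ms=3/2b
12) 7692.308ms=15b +3076.923ms=6b
13) 10769.231ms=21b +512.821ms=1b
14) 11282.051ms=22b +512.821ms=1b
15) 11794.872ms=23b +512.821ms=1b
Σ=24b of 24 (117bpm 6/8) — PASS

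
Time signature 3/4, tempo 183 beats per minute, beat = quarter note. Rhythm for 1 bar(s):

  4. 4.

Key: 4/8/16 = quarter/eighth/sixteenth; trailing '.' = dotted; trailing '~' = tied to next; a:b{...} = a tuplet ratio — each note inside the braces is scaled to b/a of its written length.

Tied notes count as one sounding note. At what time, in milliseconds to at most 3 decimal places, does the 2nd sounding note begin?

1. 0.0ms @ 0 + 491.803ms (3/2)
2. 491.803ms @ 3/2 + 491.803ms (3/2)

note 2 onset = 3/2b = 491.803ms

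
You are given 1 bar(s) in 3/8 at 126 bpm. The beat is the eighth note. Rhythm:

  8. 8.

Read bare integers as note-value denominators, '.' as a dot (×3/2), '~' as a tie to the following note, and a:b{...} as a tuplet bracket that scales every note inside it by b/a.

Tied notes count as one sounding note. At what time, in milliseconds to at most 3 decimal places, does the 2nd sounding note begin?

note 2 onset = 3/2b = 714.286ms

1. 0.0ms @ 0 + 714.286ms (3/2)
2. 714.286ms @ 3/2 + 714.286ms (3/2)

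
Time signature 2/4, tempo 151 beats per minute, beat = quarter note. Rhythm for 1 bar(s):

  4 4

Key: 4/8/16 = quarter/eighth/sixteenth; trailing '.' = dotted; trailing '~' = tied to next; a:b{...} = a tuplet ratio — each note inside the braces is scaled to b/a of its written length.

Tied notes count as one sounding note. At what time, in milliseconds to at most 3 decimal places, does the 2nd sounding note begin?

note 2 onset = 1b = 397.351ms

1. 0.0ms @ 0 + 397.351ms (1)
2. 397.351ms @ 1 + 397.351ms (1)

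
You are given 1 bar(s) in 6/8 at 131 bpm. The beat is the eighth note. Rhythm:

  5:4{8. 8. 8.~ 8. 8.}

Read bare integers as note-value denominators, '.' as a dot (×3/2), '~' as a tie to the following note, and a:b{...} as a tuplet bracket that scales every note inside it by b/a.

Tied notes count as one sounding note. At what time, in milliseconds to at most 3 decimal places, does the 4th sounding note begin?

note 4 onset = 24/5b = 2198.473ms

1. 0.0ms @ 0 + 549.618ms (6/5)
2. 549.618ms @ 6/5 + 549.618ms (6/5)
3. 1099.237ms @ 12/5 + 1099.237ms (12/5)
4. 2198.473ms @ 24/5 + 549.618ms (6/5)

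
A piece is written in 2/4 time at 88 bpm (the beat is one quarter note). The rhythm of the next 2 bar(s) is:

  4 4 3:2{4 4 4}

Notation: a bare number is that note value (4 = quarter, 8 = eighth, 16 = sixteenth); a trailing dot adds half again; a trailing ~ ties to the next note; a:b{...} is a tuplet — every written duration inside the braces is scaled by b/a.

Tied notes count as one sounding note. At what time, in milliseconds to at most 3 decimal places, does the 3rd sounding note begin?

1. 0.0ms @ 0 + 681.818ms (1)
2. 681.818ms @ 1 + 681.818ms (1)
3. 1363.636ms @ 2 + 454.545ms (2/3)
4. 1818.182ms @ 8/3 + 454.545ms (2/3)
5. 2272.727ms @ 10/3 + 454.545ms (2/3)

note 3 onset = 2b = 1363.636ms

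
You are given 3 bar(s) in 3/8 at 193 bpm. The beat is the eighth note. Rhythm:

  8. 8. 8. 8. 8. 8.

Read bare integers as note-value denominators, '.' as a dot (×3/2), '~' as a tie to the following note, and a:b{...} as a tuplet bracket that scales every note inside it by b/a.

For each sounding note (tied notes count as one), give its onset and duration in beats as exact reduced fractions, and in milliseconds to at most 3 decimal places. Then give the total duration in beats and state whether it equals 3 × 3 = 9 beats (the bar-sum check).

1) 0.0ms=0b +466.321ms=3/2b
2) 466.321ms=3/2b +466.321ms=3/2b
3) 932.642ms=3b +466.321ms=3/2b
4) 1398.964ms=9/2b +466.321ms=3/2b
5) 1865.285ms=6b +466.321ms=3/2b
6) 2331.606ms=15/2b +466.321ms=3/2b
Σ=9b of 9 (193bpm 3/8) — PASS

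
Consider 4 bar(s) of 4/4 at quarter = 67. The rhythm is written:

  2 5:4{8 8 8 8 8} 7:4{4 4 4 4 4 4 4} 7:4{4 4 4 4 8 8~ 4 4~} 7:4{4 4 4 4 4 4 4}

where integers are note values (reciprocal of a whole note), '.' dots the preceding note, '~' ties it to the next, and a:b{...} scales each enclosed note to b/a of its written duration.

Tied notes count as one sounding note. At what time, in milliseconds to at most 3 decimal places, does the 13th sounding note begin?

1. 0.0ms @ 0 + 1791.045ms (2)
2. 1791.045ms @ 2 + 358.209ms (2/5)
3. 2149.254ms @ 12/5 + 358.209ms (2/5)
4. 2507.463ms @ 14/5 + 358.209ms (2/5)
5. 2865.672ms @ 16/5 + 358.209ms (2/5)
6. 3223.881ms @ 18/5 + 358.209ms (2/5)
7. 3582.09ms @ 4 + 511.727ms (4/7)
8. 4093.817ms @ 32/7 + 511.727ms (4/7)
9. 4605.544ms @ 36/7 + 511.727ms (4/7)
10. 5117.271ms @ 40/7 + 511.727ms (4/7)
11. 5628.998ms @ 44/7 + 511.727ms (4/7)
12. 6140.725ms @ 48/7 + 511.727ms (4/7)
13. 6652.452ms @ 52/7 + 511.727ms (4/7)
14. 7164.179ms @ 8 + 511.727ms (4/7)
15. 7675.906ms @ 60/7 + 511.727ms (4/7)
16. 8187.633ms @ 64/7 + 511.727ms (4/7)
17. 8699.36ms @ 68/7 + 511.727ms (4/7)
18. 9211.087ms @ 72/7 + 255.864ms (2/7)
19. 9466.951ms @ 74/7 + 767.591ms (6/7)
20. 10234.542ms @ 80/7 + 1023.454ms (8/7)
21. 11257.996ms @ 88/7 + 511.727ms (4/7)
22. 11769.723ms @ 92/7 + 511.727ms (4/7)
23. 12281.45ms @ 96/7 + 511.727ms (4/7)
24. 12793.177ms @ 100/7 + 511.727ms (4/7)
25. 13304.904ms @ 104/7 + 511.727ms (4/7)
26. 13816.631ms @ 108/7 + 511.727ms (4/7)

note 13 onset = 52/7b = 6652.452ms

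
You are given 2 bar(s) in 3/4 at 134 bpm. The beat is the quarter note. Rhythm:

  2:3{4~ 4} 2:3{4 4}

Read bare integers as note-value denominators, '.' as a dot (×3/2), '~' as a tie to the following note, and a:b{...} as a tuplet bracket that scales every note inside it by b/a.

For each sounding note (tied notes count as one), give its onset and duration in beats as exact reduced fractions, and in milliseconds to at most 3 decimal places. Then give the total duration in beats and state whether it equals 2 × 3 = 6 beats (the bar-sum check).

1) 0.0ms=0b +1343.284ms=3b
2) 1343.284ms=3b +671.642ms=3/2b
3) 2014.925ms=9/2b +671.642ms=3/2b
Σ=6b of 6 (134bpm 3/4) — PASS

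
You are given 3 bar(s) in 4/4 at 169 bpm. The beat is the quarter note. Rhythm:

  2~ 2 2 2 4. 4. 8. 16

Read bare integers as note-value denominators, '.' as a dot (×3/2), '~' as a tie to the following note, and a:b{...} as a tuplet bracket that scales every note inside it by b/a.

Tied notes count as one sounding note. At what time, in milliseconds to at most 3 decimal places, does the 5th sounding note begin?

1. 0.0ms @ 0 + 1420.118ms (4)
2. 1420.118ms @ 4 + 710.059ms (2)
3. 2130.178ms @ 6 + 710.059ms (2)
4. 2840.237ms @ 8 + 532.544ms (3/2)
5. 3372.781ms @ 19/2 + 532.544ms (3/2)
6. 3905.325ms @ 11 + 266.272ms (3/4)
7. 4171.598ms @ 47/4 + 88.757ms (1/4)

note 5 onset = 19/2b = 3372.781ms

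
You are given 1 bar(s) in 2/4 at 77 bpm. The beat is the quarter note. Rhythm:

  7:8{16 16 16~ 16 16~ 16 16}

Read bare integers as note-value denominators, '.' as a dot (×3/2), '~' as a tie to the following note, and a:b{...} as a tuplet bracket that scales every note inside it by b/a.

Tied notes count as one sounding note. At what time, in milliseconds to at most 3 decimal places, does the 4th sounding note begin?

note 4 onset = 8/7b = 890.538ms

1. 0.0ms @ 0 + 222.635ms (2/7)
2. 222.635ms @ 2/7 + 222.635ms (2/7)
3. 445.269ms @ 4/7 + 445.269ms (4/7)
4. 890.538ms @ 8/7 + 445.269ms (4/7)
5. 1335.807ms @ 12/7 + 222.635ms (2/7)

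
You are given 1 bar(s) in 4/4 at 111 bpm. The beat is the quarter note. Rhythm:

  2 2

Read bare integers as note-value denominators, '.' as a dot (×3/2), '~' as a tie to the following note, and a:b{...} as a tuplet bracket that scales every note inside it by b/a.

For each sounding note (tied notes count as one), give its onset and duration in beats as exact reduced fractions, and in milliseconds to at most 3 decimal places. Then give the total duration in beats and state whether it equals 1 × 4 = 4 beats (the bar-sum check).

1) 0.0ms=0b +1081.081ms=2b
2) 1081.081ms=2b +1081.081ms=2b
Σ=4b of 4 (111bpm 4/4) — PASS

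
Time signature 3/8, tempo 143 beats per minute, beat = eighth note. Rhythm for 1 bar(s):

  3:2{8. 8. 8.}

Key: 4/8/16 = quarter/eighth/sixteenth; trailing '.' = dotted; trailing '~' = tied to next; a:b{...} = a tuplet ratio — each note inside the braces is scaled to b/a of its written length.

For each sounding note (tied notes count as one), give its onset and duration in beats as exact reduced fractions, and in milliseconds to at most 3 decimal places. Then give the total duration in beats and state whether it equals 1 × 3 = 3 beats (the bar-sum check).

1) 0.0ms=0b +419.58ms=1b
2) 419.58ms=1b +419.58ms=1b
3) 839.161ms=2b +419.58ms=1b
Σ=3b of 3 (143bpm 3/8) — PASS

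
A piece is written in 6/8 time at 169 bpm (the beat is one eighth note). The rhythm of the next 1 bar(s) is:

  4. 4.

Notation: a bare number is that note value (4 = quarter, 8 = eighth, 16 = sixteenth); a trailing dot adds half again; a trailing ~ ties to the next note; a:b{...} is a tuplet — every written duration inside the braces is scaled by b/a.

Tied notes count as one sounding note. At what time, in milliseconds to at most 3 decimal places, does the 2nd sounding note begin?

note 2 onset = 3b = 1065.089ms

1. 0.0ms @ 0 + 1065.089ms (3)
2. 1065.089ms @ 3 + 1065.089ms (3)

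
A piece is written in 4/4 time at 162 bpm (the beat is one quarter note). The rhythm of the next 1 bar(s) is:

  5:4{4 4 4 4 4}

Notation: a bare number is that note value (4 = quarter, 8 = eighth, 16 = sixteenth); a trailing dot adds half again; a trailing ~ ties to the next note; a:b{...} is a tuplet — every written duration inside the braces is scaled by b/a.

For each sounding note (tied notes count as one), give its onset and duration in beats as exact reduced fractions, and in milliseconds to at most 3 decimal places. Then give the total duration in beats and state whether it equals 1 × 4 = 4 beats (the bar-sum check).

1) 0.0ms=0b +296.296ms=4/5b
2) 296.296ms=4/5b +296.296ms=4/5b
3) 592.593ms=8/5b +296.296ms=4/5b
4) 888.889ms=12/5b +296.296ms=4/5b
5) 1185.185ms=16/5b +296.296ms=4/5b
Σ=4b of 4 (162bpm 4/4) — PASS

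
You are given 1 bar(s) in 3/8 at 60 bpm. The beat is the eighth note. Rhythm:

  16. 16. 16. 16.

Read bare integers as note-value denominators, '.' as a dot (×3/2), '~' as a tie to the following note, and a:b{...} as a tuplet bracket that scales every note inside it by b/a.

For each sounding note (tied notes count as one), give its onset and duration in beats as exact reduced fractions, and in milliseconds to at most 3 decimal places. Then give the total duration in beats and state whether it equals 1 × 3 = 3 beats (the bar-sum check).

1) 0.0ms=0b +750.0ms=3/4b
2) 750.0ms=3/4b +750.0ms=3/4b
3) 1500.0ms=3/2b +750.0ms=3/4b
4) 2250.0ms=9/4b +750.0ms=3/4b
Σ=3b of 3 (60bpm 3/8) — PASS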